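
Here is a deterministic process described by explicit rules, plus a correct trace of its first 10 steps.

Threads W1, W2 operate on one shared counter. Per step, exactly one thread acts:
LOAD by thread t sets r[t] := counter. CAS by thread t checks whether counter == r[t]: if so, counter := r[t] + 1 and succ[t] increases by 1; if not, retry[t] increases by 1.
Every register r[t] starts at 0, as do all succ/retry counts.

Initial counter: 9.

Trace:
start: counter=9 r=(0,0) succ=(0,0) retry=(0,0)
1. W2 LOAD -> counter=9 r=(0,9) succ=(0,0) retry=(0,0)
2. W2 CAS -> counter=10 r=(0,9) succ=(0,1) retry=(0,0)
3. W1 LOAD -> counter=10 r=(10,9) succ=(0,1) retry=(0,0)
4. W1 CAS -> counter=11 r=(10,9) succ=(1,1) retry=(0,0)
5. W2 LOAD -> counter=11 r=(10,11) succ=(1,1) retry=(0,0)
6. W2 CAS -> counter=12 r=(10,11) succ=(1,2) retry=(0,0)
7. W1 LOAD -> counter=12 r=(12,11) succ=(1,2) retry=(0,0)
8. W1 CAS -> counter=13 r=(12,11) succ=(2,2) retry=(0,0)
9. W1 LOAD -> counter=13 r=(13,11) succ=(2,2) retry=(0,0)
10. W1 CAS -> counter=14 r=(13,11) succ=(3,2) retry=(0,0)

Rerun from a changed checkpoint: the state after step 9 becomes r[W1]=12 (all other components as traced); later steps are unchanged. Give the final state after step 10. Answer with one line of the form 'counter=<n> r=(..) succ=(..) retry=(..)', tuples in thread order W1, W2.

counter=13 r=(12,11) succ=(2,2) retry=(1,0)

state after step 9 := counter=13 r=(12,11) succ=(2,2) retry=(0,0)
10. W1 CAS -> counter=13 r=(12,11) succ=(2,2) retry=(1,0)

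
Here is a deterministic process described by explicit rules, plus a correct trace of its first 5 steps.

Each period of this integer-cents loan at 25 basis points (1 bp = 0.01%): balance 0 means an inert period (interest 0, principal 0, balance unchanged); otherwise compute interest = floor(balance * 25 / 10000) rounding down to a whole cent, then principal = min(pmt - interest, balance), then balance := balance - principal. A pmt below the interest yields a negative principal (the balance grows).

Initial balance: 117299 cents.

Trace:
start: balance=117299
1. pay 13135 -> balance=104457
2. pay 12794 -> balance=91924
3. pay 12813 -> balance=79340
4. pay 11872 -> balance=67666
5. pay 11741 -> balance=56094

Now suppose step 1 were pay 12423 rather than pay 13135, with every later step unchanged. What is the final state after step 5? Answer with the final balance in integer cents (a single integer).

(re-executing from step 1 with the substitution; state before step 1: balance=117299)
1. pay 12423 -> balance=105169
2. pay 12794 -> balance=92637
3. pay 12813 -> balance=80055
4. pay 11872 -> balance=68383
5. pay 11741 -> balance=56812

56812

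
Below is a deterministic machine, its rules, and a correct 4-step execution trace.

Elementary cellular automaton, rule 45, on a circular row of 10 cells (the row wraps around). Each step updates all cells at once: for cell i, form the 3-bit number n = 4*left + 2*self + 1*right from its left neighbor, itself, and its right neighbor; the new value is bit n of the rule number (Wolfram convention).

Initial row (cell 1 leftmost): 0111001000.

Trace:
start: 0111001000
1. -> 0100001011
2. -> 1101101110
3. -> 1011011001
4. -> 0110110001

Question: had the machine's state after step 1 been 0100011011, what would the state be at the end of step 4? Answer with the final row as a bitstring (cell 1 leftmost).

state after step 1 := 0100011011
2. -> 1101010110
3. -> 1011111101
4. -> 0110000011

0110000011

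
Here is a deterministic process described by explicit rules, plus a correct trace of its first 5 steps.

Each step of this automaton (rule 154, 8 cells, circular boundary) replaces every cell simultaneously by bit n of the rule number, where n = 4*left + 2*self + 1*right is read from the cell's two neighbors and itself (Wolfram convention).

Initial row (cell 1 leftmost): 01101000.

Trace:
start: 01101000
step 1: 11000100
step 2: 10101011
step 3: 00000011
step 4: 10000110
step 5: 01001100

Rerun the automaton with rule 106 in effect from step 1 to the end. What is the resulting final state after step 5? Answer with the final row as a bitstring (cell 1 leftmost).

11001111

(re-executing steps 1..5 under rule 106; state before step 1: 01101000)
step 1: 11110000
step 2: 10010001
step 3: 10100011
step 4: 11000110
step 5: 11001111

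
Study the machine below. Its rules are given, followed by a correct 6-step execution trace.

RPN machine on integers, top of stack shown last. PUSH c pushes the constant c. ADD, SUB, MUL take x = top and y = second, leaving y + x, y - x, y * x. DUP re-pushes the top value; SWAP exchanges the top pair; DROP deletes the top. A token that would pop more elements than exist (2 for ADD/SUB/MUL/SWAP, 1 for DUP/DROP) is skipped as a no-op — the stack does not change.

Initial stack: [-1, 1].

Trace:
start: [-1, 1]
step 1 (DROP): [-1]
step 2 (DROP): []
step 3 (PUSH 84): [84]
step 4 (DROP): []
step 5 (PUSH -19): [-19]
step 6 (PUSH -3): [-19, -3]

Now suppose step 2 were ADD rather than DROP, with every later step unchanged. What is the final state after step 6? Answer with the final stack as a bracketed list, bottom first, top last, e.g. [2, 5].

[-1, -19, -3]

(re-executing from step 2 with the substitution; state before step 2: [-1])
step 2 (ADD): [-1]
step 3 (PUSH 84): [-1, 84]
step 4 (DROP): [-1]
step 5 (PUSH -19): [-1, -19]
step 6 (PUSH -3): [-1, -19, -3]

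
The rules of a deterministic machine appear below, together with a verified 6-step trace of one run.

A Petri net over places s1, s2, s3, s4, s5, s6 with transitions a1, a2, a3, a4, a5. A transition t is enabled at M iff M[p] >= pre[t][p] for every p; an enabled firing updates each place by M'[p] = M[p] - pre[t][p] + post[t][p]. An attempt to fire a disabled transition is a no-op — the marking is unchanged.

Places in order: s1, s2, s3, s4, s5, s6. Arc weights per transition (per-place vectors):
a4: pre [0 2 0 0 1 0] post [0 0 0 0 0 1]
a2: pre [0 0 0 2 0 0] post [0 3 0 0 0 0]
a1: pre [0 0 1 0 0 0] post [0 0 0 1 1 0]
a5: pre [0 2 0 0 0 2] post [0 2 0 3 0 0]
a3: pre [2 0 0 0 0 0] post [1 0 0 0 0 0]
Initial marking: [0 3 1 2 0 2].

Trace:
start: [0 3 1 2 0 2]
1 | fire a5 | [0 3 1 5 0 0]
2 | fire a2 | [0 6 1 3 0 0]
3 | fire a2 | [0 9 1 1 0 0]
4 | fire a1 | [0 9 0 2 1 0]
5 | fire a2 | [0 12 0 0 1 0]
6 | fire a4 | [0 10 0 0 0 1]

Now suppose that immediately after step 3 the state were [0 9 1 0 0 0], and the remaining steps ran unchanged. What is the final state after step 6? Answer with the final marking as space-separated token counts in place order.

state after step 3 := [0 9 1 0 0 0]
4 | fire a1 | [0 9 0 1 1 0]
5 | fire a2 | [0 9 0 1 1 0]
6 | fire a4 | [0 7 0 1 0 1]

0 7 0 1 0 1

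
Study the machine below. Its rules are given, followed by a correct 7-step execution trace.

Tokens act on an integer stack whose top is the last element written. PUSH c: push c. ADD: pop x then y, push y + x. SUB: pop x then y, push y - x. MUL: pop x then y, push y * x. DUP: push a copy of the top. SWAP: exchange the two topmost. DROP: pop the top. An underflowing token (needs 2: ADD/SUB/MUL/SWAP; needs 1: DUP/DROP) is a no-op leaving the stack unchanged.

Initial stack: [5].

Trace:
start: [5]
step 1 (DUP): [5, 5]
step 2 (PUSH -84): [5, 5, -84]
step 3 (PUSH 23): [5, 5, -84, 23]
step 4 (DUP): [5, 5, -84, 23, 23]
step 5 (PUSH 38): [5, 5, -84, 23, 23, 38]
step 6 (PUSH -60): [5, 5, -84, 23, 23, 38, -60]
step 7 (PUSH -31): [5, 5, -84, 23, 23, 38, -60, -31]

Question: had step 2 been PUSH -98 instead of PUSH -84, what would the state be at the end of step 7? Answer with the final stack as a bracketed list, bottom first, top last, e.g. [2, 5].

[5, 5, -98, 23, 23, 38, -60, -31]

(re-executing from step 2 with the substitution; state before step 2: [5, 5])
step 2 (PUSH -98): [5, 5, -98]
step 3 (PUSH 23): [5, 5, -98, 23]
step 4 (DUP): [5, 5, -98, 23, 23]
step 5 (PUSH 38): [5, 5, -98, 23, 23, 38]
step 6 (PUSH -60): [5, 5, -98, 23, 23, 38, -60]
step 7 (PUSH -31): [5, 5, -98, 23, 23, 38, -60, -31]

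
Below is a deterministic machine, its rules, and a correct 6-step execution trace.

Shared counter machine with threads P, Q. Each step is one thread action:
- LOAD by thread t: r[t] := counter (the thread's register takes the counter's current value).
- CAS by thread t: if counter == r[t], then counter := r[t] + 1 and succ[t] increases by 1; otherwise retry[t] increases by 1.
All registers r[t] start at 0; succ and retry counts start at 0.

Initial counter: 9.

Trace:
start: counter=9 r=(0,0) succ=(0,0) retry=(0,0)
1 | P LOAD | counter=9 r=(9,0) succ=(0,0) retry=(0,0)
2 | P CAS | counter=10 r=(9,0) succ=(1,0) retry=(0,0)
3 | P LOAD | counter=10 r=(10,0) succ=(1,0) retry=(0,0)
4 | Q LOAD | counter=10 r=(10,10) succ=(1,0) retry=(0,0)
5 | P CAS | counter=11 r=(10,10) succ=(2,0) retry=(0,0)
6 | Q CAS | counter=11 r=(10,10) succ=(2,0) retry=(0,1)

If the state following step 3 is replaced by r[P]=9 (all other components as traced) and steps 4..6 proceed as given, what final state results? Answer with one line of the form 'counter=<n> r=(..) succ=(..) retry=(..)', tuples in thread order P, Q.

counter=11 r=(9,10) succ=(1,1) retry=(1,0)

state after step 3 := counter=10 r=(9,0) succ=(1,0) retry=(0,0)
4 | Q LOAD | counter=10 r=(9,10) succ=(1,0) retry=(0,0)
5 | P CAS | counter=10 r=(9,10) succ=(1,0) retry=(1,0)
6 | Q CAS | counter=11 r=(9,10) succ=(1,1) retry=(1,0)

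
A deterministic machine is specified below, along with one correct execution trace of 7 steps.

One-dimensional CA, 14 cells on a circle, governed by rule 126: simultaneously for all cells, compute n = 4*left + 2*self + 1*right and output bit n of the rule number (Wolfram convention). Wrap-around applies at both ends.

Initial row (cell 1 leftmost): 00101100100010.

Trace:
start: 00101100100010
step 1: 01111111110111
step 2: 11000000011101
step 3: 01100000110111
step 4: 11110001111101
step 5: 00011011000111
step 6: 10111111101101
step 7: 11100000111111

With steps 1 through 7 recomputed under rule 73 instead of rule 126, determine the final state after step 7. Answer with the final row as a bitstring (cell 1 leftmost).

10001101101000

(re-executing steps 1..7 under rule 73; state before step 1: 00101100100010)
step 1: 10001100001000
step 2: 00101101100010
step 3: 10001101101000
step 4: 00101101100010
step 5: 10001101101000
step 6: 00101101100010
step 7: 10001101101000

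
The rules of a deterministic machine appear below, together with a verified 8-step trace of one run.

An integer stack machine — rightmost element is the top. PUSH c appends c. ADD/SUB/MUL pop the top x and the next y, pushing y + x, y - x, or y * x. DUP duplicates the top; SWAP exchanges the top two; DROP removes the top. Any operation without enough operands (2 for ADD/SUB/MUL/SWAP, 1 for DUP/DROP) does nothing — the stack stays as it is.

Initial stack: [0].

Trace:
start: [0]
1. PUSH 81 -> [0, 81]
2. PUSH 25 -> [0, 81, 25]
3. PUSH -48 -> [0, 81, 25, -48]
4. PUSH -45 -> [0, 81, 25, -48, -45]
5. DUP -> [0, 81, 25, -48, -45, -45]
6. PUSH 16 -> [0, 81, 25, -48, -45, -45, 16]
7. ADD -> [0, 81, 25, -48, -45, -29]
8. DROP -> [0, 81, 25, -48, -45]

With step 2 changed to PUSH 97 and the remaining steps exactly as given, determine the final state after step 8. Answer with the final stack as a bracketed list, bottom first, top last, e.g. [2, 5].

[0, 81, 97, -48, -45]

(re-executing from step 2 with the substitution; state before step 2: [0, 81])
2. PUSH 97 -> [0, 81, 97]
3. PUSH -48 -> [0, 81, 97, -48]
4. PUSH -45 -> [0, 81, 97, -48, -45]
5. DUP -> [0, 81, 97, -48, -45, -45]
6. PUSH 16 -> [0, 81, 97, -48, -45, -45, 16]
7. ADD -> [0, 81, 97, -48, -45, -29]
8. DROP -> [0, 81, 97, -48, -45]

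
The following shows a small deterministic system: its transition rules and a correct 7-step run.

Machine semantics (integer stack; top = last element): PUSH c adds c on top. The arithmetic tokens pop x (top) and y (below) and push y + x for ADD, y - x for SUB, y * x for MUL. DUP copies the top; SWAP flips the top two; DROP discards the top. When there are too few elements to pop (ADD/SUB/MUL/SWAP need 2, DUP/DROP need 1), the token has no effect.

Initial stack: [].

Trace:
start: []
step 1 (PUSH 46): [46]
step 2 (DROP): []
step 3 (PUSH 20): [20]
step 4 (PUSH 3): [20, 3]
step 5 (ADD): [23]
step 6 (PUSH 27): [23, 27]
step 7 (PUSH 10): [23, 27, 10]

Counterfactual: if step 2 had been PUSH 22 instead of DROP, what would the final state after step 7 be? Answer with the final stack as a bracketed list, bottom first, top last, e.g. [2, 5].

[46, 22, 23, 27, 10]

(re-executing from step 2 with the substitution; state before step 2: [46])
step 2 (PUSH 22): [46, 22]
step 3 (PUSH 20): [46, 22, 20]
step 4 (PUSH 3): [46, 22, 20, 3]
step 5 (ADD): [46, 22, 23]
step 6 (PUSH 27): [46, 22, 23, 27]
step 7 (PUSH 10): [46, 22, 23, 27, 10]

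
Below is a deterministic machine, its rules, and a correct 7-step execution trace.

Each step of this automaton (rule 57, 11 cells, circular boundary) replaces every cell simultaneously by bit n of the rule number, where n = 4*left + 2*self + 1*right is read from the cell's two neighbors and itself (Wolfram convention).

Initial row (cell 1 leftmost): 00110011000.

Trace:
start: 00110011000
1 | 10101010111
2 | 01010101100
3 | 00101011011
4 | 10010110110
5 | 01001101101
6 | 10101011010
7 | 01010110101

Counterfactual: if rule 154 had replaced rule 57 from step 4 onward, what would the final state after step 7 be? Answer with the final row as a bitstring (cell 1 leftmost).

(re-executing steps 4..7 under rule 154; state before step 4: 00101011011)
4 | 11000010010
5 | 10100101100
6 | 00011001011
7 | 10110110010

10110110010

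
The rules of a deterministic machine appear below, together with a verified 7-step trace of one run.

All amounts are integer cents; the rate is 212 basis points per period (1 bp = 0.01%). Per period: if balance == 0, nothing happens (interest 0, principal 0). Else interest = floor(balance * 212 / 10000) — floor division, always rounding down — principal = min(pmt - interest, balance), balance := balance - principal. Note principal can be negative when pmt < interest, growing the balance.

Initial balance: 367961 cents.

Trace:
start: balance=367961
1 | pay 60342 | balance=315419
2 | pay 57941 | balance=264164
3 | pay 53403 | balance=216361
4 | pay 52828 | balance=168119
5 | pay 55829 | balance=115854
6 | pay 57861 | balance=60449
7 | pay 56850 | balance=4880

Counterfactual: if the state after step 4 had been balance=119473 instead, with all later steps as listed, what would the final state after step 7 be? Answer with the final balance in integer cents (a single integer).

state after step 4 := balance=119473
5 | pay 55829 | balance=66176
6 | pay 57861 | balance=9717
7 | pay 56850 | balance=0

0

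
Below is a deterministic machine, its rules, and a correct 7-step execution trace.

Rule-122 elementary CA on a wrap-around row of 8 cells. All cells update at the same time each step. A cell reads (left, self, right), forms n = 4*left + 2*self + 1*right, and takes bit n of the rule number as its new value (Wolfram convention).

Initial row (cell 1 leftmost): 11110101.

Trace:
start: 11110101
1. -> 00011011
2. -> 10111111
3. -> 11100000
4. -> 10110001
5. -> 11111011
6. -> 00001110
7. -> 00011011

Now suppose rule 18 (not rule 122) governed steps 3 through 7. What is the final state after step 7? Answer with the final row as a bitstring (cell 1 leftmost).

00000000

(re-executing steps 3..7 under rule 18; state before step 3: 10111111)
3. -> 00000000
4. -> 00000000
5. -> 00000000
6. -> 00000000
7. -> 00000000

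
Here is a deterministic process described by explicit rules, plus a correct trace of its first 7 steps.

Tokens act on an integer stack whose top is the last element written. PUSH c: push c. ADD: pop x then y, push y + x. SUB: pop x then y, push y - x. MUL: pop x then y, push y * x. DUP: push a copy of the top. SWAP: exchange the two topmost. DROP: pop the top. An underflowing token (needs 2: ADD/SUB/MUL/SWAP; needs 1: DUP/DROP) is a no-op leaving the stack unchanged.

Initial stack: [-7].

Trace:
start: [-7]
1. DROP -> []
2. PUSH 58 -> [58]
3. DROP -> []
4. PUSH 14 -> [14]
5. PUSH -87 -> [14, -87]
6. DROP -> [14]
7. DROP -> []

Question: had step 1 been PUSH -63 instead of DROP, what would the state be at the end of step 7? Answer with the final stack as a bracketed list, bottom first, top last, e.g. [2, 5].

[-7, -63]

(re-executing from step 1 with the substitution; state before step 1: [-7])
1. PUSH -63 -> [-7, -63]
2. PUSH 58 -> [-7, -63, 58]
3. DROP -> [-7, -63]
4. PUSH 14 -> [-7, -63, 14]
5. PUSH -87 -> [-7, -63, 14, -87]
6. DROP -> [-7, -63, 14]
7. DROP -> [-7, -63]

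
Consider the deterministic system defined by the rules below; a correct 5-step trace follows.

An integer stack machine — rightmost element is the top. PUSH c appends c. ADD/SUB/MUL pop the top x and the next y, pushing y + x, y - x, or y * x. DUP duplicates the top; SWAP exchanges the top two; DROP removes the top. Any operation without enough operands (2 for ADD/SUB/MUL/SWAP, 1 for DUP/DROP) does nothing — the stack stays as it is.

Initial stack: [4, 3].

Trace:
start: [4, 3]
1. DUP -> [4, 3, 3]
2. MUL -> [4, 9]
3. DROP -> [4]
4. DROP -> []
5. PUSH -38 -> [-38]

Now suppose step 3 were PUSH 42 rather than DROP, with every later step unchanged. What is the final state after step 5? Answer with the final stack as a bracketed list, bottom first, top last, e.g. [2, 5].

[4, 9, -38]

(re-executing from step 3 with the substitution; state before step 3: [4, 9])
3. PUSH 42 -> [4, 9, 42]
4. DROP -> [4, 9]
5. PUSH -38 -> [4, 9, -38]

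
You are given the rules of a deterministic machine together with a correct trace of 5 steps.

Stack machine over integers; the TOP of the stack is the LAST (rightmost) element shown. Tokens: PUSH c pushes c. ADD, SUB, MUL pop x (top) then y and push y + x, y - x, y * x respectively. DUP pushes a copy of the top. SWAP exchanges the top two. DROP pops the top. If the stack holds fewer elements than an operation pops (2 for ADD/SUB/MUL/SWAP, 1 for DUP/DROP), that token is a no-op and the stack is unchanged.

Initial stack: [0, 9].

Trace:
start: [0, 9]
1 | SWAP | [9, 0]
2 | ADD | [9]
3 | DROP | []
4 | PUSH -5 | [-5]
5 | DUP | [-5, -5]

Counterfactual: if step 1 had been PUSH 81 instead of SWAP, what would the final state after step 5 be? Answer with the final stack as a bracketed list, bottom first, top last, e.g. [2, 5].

(re-executing from step 1 with the substitution; state before step 1: [0, 9])
1 | PUSH 81 | [0, 9, 81]
2 | ADD | [0, 90]
3 | DROP | [0]
4 | PUSH -5 | [0, -5]
5 | DUP | [0, -5, -5]

[0, -5, -5]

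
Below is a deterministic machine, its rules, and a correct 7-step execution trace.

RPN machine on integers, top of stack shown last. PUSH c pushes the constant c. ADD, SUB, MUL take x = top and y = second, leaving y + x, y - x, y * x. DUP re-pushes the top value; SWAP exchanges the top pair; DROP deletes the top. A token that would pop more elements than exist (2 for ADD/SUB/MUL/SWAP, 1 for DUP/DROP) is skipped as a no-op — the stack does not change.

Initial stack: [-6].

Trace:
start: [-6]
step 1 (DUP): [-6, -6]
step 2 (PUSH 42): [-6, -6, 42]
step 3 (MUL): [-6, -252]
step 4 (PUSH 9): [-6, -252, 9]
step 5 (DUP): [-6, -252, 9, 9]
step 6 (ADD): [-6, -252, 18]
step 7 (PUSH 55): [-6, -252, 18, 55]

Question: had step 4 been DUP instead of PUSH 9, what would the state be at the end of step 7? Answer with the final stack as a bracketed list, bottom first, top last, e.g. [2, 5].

[-6, -252, -504, 55]

(re-executing from step 4 with the substitution; state before step 4: [-6, -252])
step 4 (DUP): [-6, -252, -252]
step 5 (DUP): [-6, -252, -252, -252]
step 6 (ADD): [-6, -252, -504]
step 7 (PUSH 55): [-6, -252, -504, 55]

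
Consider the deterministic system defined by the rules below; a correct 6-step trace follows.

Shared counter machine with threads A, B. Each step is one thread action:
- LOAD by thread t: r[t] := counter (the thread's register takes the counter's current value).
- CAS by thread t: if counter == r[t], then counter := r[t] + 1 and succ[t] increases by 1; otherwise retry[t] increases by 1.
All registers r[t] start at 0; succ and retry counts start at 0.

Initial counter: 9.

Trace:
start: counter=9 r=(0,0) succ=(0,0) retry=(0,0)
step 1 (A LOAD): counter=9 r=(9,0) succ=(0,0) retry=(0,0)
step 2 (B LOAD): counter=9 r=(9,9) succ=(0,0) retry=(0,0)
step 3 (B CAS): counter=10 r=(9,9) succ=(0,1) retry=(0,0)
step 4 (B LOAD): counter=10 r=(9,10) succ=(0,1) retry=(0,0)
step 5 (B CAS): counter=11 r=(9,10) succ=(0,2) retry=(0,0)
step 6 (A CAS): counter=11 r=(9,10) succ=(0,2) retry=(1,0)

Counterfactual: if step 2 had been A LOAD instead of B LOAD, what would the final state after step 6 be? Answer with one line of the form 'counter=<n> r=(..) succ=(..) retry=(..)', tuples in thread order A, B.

(re-executing from step 2 with the substitution; state before step 2: counter=9 r=(9,0) succ=(0,0) retry=(0,0))
step 2 (A LOAD): counter=9 r=(9,0) succ=(0,0) retry=(0,0)
step 3 (B CAS): counter=9 r=(9,0) succ=(0,0) retry=(0,1)
step 4 (B LOAD): counter=9 r=(9,9) succ=(0,0) retry=(0,1)
step 5 (B CAS): counter=10 r=(9,9) succ=(0,1) retry=(0,1)
step 6 (A CAS): counter=10 r=(9,9) succ=(0,1) retry=(1,1)

counter=10 r=(9,9) succ=(0,1) retry=(1,1)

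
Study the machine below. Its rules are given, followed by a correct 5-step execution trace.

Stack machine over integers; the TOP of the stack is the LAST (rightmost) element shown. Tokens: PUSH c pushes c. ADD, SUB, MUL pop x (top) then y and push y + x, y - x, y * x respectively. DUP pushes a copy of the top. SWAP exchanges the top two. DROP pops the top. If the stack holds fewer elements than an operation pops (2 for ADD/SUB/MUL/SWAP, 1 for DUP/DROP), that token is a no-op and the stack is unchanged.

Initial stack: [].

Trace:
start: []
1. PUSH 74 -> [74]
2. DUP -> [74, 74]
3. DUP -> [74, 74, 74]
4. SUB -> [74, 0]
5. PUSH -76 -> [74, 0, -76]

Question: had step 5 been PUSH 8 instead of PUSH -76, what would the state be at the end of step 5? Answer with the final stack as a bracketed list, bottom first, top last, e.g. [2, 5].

(re-executing from step 5 with the substitution; state before step 5: [74, 0])
5. PUSH 8 -> [74, 0, 8]

[74, 0, 8]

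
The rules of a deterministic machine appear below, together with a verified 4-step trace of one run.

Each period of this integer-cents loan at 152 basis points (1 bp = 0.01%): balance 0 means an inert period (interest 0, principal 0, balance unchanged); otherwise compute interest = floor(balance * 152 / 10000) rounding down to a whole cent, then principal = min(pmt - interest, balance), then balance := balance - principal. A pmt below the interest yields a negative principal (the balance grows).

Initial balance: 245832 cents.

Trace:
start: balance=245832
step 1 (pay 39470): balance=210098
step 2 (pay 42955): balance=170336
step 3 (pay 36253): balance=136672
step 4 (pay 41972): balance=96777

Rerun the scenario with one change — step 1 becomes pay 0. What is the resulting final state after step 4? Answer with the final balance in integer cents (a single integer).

138074

(re-executing from step 1 with the substitution; state before step 1: balance=245832)
step 1 (pay 0): balance=249568
step 2 (pay 42955): balance=210406
step 3 (pay 36253): balance=177351
step 4 (pay 41972): balance=138074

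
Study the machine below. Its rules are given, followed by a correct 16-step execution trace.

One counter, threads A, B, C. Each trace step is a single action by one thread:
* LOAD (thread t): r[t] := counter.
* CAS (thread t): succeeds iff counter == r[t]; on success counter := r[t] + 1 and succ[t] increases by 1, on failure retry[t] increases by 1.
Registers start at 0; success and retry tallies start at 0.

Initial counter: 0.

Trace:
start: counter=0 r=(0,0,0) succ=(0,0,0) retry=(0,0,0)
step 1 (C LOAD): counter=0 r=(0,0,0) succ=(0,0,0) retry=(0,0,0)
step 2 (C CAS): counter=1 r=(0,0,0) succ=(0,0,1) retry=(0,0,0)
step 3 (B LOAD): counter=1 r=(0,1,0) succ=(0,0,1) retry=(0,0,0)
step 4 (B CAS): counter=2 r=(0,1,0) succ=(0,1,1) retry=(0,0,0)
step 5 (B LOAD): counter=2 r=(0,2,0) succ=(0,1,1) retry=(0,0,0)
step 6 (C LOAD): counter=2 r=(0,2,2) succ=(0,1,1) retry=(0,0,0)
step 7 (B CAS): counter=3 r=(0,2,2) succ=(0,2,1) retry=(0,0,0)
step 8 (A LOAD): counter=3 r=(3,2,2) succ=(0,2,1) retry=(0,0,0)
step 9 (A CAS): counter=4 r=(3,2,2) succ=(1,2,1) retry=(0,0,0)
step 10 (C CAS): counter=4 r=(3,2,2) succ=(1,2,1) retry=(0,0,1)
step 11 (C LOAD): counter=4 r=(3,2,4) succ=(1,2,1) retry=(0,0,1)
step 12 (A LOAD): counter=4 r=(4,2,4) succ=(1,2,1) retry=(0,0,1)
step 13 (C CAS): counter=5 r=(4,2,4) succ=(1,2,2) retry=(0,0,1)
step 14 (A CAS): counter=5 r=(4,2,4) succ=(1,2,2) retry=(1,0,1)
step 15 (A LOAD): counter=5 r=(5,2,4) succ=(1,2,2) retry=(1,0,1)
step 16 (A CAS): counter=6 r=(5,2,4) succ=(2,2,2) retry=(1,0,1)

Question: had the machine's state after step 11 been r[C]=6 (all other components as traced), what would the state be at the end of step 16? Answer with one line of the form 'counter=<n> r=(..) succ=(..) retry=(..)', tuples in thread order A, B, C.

state after step 11 := counter=4 r=(3,2,6) succ=(1,2,1) retry=(0,0,1)
step 12 (A LOAD): counter=4 r=(4,2,6) succ=(1,2,1) retry=(0,0,1)
step 13 (C CAS): counter=4 r=(4,2,6) succ=(1,2,1) retry=(0,0,2)
step 14 (A CAS): counter=5 r=(4,2,6) succ=(2,2,1) retry=(0,0,2)
step 15 (A LOAD): counter=5 r=(5,2,6) succ=(2,2,1) retry=(0,0,2)
step 16 (A CAS): counter=6 r=(5,2,6) succ=(3,2,1) retry=(0,0,2)

counter=6 r=(5,2,6) succ=(3,2,1) retry=(0,0,2)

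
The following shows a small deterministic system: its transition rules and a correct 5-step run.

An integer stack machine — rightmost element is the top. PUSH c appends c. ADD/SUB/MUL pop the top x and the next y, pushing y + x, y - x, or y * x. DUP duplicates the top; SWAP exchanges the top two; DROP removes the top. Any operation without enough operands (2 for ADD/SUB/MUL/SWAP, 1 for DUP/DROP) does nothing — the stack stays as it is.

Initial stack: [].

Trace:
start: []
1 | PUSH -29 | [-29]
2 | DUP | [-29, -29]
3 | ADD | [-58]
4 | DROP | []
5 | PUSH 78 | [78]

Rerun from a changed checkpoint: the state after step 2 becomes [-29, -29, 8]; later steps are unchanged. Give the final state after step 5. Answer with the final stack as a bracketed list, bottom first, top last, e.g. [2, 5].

state after step 2 := [-29, -29, 8]
3 | ADD | [-29, -21]
4 | DROP | [-29]
5 | PUSH 78 | [-29, 78]

[-29, 78]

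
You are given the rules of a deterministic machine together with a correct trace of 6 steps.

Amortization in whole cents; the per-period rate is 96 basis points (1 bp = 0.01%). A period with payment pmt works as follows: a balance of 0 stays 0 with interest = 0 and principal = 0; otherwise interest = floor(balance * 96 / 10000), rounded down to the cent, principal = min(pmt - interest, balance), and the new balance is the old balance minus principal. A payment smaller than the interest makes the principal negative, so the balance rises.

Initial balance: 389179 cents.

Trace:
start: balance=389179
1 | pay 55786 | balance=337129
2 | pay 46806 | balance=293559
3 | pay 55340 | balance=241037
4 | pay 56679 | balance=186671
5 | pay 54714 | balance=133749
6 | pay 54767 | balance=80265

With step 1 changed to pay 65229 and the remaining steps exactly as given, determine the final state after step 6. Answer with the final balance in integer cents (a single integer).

70359

(re-executing from step 1 with the substitution; state before step 1: balance=389179)
1 | pay 65229 | balance=327686
2 | pay 46806 | balance=284025
3 | pay 55340 | balance=231411
4 | pay 56679 | balance=176953
5 | pay 54714 | balance=123937
6 | pay 54767 | balance=70359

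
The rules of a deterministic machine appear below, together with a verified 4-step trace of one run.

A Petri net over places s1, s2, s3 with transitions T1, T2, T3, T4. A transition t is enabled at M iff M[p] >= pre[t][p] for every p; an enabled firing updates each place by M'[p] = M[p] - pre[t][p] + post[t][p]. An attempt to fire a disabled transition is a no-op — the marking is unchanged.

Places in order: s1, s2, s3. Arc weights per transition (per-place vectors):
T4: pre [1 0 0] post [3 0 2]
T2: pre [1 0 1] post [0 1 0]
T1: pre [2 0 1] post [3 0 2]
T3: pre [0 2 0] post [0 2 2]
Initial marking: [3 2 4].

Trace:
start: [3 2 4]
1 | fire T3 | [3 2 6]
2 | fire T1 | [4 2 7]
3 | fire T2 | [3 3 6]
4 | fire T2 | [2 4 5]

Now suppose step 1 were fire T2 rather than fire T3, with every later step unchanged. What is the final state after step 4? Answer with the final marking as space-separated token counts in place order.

(re-executing from step 1 with the substitution; state before step 1: [3 2 4])
1 | fire T2 | [2 3 3]
2 | fire T1 | [3 3 4]
3 | fire T2 | [2 4 3]
4 | fire T2 | [1 5 2]

1 5 2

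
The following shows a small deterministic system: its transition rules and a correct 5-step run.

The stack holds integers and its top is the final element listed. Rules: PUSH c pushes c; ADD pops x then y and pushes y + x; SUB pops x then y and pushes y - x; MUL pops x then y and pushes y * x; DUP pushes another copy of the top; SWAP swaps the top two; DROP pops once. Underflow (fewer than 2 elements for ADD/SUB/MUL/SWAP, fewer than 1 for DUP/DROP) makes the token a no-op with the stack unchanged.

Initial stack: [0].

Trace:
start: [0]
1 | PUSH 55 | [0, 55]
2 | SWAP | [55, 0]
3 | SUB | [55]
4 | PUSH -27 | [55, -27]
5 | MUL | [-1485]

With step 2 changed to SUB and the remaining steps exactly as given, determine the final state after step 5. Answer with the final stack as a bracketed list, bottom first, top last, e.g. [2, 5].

[1485]

(re-executing from step 2 with the substitution; state before step 2: [0, 55])
2 | SUB | [-55]
3 | SUB | [-55]
4 | PUSH -27 | [-55, -27]
5 | MUL | [1485]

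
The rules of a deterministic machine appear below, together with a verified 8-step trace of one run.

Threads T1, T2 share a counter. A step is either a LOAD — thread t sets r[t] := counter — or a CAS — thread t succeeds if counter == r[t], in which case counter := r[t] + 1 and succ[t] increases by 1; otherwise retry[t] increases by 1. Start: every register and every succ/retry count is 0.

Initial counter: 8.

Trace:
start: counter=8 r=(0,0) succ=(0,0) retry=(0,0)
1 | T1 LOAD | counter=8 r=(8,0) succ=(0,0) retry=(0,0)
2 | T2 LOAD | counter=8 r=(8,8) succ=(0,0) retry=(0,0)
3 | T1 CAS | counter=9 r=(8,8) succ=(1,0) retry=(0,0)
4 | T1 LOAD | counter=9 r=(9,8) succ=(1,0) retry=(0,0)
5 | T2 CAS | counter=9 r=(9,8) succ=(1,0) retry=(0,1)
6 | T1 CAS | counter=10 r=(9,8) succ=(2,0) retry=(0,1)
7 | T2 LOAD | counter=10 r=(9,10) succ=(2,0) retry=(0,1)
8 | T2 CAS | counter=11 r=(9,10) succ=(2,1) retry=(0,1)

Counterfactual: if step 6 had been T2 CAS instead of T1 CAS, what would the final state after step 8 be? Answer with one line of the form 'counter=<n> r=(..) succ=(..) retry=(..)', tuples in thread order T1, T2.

(re-executing from step 6 with the substitution; state before step 6: counter=9 r=(9,8) succ=(1,0) retry=(0,1))
6 | T2 CAS | counter=9 r=(9,8) succ=(1,0) retry=(0,2)
7 | T2 LOAD | counter=9 r=(9,9) succ=(1,0) retry=(0,2)
8 | T2 CAS | counter=10 r=(9,9) succ=(1,1) retry=(0,2)

counter=10 r=(9,9) succ=(1,1) retry=(0,2)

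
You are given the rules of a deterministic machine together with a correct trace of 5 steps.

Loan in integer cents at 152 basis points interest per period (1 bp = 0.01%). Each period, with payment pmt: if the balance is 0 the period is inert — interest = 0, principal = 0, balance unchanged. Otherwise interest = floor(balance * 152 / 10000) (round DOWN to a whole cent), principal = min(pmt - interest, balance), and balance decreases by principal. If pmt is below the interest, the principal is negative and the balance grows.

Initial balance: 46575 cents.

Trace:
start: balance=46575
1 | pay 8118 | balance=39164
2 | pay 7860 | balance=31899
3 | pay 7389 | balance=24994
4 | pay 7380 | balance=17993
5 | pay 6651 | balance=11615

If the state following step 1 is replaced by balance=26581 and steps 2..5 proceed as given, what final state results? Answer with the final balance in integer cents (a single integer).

0

state after step 1 := balance=26581
2 | pay 7860 | balance=19125
3 | pay 7389 | balance=12026
4 | pay 7380 | balance=4828
5 | pay 6651 | balance=0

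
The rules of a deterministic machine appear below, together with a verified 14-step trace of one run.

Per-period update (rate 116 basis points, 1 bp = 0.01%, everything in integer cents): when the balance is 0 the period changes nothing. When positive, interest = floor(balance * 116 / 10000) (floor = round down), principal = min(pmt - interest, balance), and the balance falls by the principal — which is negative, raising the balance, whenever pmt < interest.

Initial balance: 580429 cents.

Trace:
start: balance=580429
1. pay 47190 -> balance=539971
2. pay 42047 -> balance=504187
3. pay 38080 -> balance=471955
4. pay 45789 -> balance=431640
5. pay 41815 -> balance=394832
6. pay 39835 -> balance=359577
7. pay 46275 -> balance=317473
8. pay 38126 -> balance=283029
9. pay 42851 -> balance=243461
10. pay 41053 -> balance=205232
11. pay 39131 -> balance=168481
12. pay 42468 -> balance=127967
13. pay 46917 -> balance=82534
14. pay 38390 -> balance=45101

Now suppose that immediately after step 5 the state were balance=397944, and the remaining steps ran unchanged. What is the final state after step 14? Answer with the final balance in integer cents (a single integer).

48551

state after step 5 := balance=397944
6. pay 39835 -> balance=362725
7. pay 46275 -> balance=320657
8. pay 38126 -> balance=286250
9. pay 42851 -> balance=246719
10. pay 41053 -> balance=208527
11. pay 39131 -> balance=171814
12. pay 42468 -> balance=131339
13. pay 46917 -> balance=85945
14. pay 38390 -> balance=48551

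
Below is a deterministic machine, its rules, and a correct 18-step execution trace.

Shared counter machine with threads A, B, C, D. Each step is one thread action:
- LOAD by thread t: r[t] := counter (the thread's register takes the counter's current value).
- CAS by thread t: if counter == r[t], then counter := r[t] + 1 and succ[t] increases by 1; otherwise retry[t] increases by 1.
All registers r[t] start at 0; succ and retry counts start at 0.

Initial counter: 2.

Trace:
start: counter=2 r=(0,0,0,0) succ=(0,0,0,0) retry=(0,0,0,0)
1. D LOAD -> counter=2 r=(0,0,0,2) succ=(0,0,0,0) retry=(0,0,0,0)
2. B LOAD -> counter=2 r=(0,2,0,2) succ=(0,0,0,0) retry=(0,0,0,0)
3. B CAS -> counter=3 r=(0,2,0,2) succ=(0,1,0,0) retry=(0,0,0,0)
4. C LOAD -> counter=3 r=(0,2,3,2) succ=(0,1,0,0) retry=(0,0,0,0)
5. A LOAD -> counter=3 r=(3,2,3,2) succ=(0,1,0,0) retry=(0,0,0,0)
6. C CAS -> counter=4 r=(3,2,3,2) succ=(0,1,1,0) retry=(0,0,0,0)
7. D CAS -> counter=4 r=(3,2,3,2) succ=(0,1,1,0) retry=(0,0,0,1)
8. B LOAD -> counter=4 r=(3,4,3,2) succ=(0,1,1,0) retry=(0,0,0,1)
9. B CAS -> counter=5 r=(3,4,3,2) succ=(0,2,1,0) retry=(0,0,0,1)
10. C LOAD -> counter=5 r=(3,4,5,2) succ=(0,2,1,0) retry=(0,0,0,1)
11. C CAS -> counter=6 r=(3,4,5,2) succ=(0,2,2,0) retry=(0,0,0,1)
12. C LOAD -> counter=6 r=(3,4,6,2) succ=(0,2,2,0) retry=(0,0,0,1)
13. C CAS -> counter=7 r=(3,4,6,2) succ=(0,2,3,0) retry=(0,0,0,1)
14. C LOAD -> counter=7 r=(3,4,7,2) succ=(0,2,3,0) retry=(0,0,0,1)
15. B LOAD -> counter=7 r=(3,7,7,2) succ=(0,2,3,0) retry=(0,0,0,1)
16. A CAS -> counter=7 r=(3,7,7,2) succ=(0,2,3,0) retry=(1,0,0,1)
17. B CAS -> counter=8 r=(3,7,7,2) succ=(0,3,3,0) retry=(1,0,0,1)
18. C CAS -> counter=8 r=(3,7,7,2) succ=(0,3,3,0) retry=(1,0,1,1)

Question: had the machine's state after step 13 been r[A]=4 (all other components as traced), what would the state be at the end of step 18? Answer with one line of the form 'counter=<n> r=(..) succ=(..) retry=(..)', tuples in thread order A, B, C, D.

counter=8 r=(4,7,7,2) succ=(0,3,3,0) retry=(1,0,1,1)

state after step 13 := counter=7 r=(4,4,6,2) succ=(0,2,3,0) retry=(0,0,0,1)
14. C LOAD -> counter=7 r=(4,4,7,2) succ=(0,2,3,0) retry=(0,0,0,1)
15. B LOAD -> counter=7 r=(4,7,7,2) succ=(0,2,3,0) retry=(0,0,0,1)
16. A CAS -> counter=7 r=(4,7,7,2) succ=(0,2,3,0) retry=(1,0,0,1)
17. B CAS -> counter=8 r=(4,7,7,2) succ=(0,3,3,0) retry=(1,0,0,1)
18. C CAS -> counter=8 r=(4,7,7,2) succ=(0,3,3,0) retry=(1,0,1,1)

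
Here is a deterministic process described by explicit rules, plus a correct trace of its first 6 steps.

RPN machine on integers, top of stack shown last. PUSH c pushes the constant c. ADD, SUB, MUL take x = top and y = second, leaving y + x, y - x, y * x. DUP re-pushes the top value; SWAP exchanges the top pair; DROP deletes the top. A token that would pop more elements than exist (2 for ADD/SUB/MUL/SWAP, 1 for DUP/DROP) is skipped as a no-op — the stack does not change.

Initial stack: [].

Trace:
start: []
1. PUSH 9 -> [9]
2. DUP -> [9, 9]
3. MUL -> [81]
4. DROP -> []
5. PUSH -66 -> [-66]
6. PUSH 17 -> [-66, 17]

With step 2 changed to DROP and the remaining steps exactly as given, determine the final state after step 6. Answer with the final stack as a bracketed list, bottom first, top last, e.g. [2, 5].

(re-executing from step 2 with the substitution; state before step 2: [9])
2. DROP -> []
3. MUL -> []
4. DROP -> []
5. PUSH -66 -> [-66]
6. PUSH 17 -> [-66, 17]

[-66, 17]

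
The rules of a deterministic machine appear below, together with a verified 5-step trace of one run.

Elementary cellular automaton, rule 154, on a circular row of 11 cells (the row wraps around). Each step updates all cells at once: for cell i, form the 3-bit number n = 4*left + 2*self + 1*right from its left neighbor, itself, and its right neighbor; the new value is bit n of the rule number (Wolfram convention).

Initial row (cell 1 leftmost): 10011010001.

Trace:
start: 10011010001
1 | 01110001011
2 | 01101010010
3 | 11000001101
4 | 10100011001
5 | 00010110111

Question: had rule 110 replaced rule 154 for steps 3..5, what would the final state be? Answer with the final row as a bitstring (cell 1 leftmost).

10000110000

(re-executing steps 3..5 under rule 110; state before step 3: 01101010010)
3 | 11111110110
4 | 10000011111
5 | 10000110000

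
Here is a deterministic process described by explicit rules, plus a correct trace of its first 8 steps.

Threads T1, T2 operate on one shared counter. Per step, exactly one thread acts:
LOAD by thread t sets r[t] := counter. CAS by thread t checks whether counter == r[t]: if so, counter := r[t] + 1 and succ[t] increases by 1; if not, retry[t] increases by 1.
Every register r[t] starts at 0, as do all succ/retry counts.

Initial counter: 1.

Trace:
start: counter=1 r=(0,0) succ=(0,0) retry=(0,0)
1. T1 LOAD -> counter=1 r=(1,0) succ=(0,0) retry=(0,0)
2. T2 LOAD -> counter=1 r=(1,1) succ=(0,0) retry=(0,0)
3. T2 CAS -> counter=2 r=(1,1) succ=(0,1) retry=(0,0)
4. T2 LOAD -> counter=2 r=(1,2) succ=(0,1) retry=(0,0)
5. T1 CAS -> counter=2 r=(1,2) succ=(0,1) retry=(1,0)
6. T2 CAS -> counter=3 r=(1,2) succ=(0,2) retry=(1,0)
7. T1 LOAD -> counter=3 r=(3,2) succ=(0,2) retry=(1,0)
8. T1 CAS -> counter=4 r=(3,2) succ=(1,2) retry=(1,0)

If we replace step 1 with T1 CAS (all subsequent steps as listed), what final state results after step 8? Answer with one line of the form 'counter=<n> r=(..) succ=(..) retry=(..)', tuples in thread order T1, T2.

(re-executing from step 1 with the substitution; state before step 1: counter=1 r=(0,0) succ=(0,0) retry=(0,0))
1. T1 CAS -> counter=1 r=(0,0) succ=(0,0) retry=(1,0)
2. T2 LOAD -> counter=1 r=(0,1) succ=(0,0) retry=(1,0)
3. T2 CAS -> counter=2 r=(0,1) succ=(0,1) retry=(1,0)
4. T2 LOAD -> counter=2 r=(0,2) succ=(0,1) retry=(1,0)
5. T1 CAS -> counter=2 r=(0,2) succ=(0,1) retry=(2,0)
6. T2 CAS -> counter=3 r=(0,2) succ=(0,2) retry=(2,0)
7. T1 LOAD -> counter=3 r=(3,2) succ=(0,2) retry=(2,0)
8. T1 CAS -> counter=4 r=(3,2) succ=(1,2) retry=(2,0)

counter=4 r=(3,2) succ=(1,2) retry=(2,0)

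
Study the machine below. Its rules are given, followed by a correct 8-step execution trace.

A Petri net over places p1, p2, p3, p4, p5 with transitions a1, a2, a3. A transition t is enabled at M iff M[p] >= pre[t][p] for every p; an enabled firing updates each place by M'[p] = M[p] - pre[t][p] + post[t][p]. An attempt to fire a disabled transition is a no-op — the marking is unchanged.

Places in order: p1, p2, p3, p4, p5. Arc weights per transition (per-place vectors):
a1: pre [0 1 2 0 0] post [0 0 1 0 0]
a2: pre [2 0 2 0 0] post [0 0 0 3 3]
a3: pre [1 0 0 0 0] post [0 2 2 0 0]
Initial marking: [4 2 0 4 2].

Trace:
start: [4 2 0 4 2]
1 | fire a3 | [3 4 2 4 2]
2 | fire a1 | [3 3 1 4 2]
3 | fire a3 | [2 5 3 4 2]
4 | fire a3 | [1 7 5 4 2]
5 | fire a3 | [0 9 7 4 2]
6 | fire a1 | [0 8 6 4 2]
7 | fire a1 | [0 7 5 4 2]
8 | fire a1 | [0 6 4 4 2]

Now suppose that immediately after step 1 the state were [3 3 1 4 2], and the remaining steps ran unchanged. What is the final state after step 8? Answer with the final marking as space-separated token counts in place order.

state after step 1 := [3 3 1 4 2]
2 | fire a1 | [3 3 1 4 2]
3 | fire a3 | [2 5 3 4 2]
4 | fire a3 | [1 7 5 4 2]
5 | fire a3 | [0 9 7 4 2]
6 | fire a1 | [0 8 6 4 2]
7 | fire a1 | [0 7 5 4 2]
8 | fire a1 | [0 6 4 4 2]

0 6 4 4 2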